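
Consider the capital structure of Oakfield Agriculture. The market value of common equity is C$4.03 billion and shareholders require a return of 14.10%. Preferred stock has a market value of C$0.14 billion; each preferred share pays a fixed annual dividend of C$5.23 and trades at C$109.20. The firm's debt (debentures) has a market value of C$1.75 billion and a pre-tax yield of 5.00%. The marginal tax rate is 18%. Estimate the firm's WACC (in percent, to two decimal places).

10.92%

Cost of preferred: Rp = 5.23 / 109.2 = 4.7894%.
Total capital V = 4.03 + 0.14 + 1.75 = 5.92.
Equity: weight = 4.03/5.92 = 0.6807; cost = 14.1%.
Preferred: weight = 0.14/5.92 = 0.0236; cost = 4.7894%.
Debentures: weight = 1.75/5.92 = 0.2956; after-tax cost = 5% × (1 − 18%) = 4.1000%.
WACC = 0.6807 × 14.1000% + 0.0236 × 4.7894% + 0.2956 × 4.1000% = 10.9237%.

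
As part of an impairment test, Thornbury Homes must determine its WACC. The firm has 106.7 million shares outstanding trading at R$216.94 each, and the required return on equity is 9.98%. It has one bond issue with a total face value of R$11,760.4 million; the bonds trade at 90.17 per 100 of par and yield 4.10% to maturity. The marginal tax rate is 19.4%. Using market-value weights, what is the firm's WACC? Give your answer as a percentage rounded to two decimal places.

7.88%

Market value of equity E = 216.94 × 106.7m = 23147.498m. Market value of debt D = 11760.4m × 90.17/100 = 10604.35268m.
Total capital V = 23147.498 + 10604.35268 = 33751.85068.
Equity: weight = 23147.498/33751.85068 = 0.6858; cost = 9.98%.
Bonds outstanding: weight = 10604.35268/33751.85068 = 0.3142; after-tax cost = 4.1% × (1 − 19.4%) = 3.3046%.
WACC = 0.6858 × 9.9800% + 0.3142 × 3.3046% = 7.8827%.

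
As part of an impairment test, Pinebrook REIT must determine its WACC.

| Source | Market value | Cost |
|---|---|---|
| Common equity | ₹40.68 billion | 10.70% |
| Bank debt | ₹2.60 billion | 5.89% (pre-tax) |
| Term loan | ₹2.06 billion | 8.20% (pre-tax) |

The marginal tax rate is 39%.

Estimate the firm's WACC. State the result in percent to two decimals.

Total capital V = 40.68 + 2.6 + 2.06 = 45.34.
Equity: weight = 40.68/45.34 = 0.8972; cost = 10.7%.
Bank debt: weight = 2.6/45.34 = 0.0573; after-tax cost = 5.89% × (1 − 39%) = 3.5929%.
Term loan: weight = 2.06/45.34 = 0.0454; after-tax cost = 8.2% × (1 − 39%) = 5.0020%.
WACC = 0.8972 × 10.7000% + 0.0573 × 3.5929% + 0.0454 × 5.0020% = 10.0336%.

10.03%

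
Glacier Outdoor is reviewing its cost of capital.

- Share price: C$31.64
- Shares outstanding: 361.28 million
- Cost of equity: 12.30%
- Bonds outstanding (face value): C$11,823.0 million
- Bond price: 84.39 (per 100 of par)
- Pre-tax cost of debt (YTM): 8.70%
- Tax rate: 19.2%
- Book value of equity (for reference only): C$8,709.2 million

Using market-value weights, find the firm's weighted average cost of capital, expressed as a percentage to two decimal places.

9.84%

Market value of equity E = 31.64 × 361.28m = 11430.8992m. Market value of debt D = 11823m × 84.39/100 = 9977.4297m.
Total capital V = 11430.8992 + 9977.4297 = 21408.3289.
Equity: weight = 11430.8992/21408.3289 = 0.5339; cost = 12.3%.
Bonds outstanding: weight = 9977.4297/21408.3289 = 0.4661; after-tax cost = 8.7% × (1 − 19.2%) = 7.0296%.
WACC = 0.5339 × 12.3000% + 0.4661 × 7.0296% = 9.8437%.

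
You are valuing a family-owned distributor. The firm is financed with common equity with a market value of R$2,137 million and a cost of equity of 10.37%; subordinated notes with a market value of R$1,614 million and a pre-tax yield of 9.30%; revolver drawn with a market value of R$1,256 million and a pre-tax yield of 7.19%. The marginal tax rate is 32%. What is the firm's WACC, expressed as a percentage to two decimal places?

Total capital V = 2137 + 1614 + 1256 = 5007.
Equity: weight = 2137/5007 = 0.4268; cost = 10.37%.
Subordinated notes: weight = 1614/5007 = 0.3223; after-tax cost = 9.3% × (1 − 32%) = 6.3240%.
Revolver drawn: weight = 1256/5007 = 0.2508; after-tax cost = 7.19% × (1 − 32%) = 4.8892%.
WACC = 0.4268 × 10.3700% + 0.3223 × 6.3240% + 0.2508 × 4.8892% = 7.6909%.

7.69%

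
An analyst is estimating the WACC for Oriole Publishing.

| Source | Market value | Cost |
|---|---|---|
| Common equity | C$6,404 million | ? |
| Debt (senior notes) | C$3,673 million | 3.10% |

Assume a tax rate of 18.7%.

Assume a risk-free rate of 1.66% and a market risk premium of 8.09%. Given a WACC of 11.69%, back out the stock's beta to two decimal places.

Total capital V = 6404 + 3673 = 10077.
Equity weight = 6404/10077 = 0.6355.
Senior notes weight = 3673/10077 = 0.3645.
Debt contribution = 0.3645 × 3.1% × (1 − 18.7%) = 0.9186%.
Required equity contribution = 11.69% − 0.9186% = 10.7714%  ⇒  Re = 16.9493%.
CAPM: 16.9493% = 1.66% + β × 8.09%  ⇒  β = 1.8899.

1.89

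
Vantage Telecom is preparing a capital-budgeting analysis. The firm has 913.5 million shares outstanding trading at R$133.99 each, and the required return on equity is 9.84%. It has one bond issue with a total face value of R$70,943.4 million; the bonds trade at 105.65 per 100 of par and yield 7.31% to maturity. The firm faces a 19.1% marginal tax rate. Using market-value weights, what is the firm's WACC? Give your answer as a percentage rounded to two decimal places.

Market value of equity E = 133.99 × 913.5m = 122399.865m. Market value of debt D = 70943.4m × 105.65/100 = 74951.7021m.
Total capital V = 122399.865 + 74951.7021 = 197351.5671.
Equity: weight = 122399.865/197351.5671 = 0.6202; cost = 9.84%.
Bonds outstanding: weight = 74951.7021/197351.5671 = 0.3798; after-tax cost = 7.31% × (1 − 19.1%) = 5.9138%.
WACC = 0.6202 × 9.8400% + 0.3798 × 5.9138% = 8.3489%.

8.35%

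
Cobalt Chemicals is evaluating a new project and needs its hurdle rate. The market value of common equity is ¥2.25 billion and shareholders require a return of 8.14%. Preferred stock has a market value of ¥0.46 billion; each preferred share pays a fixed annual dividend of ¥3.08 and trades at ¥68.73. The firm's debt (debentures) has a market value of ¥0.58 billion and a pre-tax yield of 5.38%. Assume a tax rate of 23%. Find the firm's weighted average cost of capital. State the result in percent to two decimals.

Cost of preferred: Rp = 3.08 / 68.73 = 4.4813%.
Total capital V = 2.25 + 0.46 + 0.58 = 3.29.
Equity: weight = 2.25/3.29 = 0.6839; cost = 8.14%.
Preferred: weight = 0.46/3.29 = 0.1398; cost = 4.4813%.
Debentures: weight = 0.58/3.29 = 0.1763; after-tax cost = 5.38% × (1 − 23%) = 4.1426%.
WACC = 0.6839 × 8.1400% + 0.1398 × 4.4813% + 0.1763 × 4.1426% = 6.9237%.

6.92%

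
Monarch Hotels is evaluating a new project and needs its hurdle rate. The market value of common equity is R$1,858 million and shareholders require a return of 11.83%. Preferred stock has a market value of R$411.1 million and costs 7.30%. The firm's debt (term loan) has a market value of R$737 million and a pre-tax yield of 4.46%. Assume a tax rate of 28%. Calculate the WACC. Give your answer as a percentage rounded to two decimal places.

9.10%

Total capital V = 1858 + 411.1 + 737 = 3006.1.
Equity: weight = 1858/3006.1 = 0.6181; cost = 11.83%.
Preferred: weight = 411.1/3006.1 = 0.1368; cost = 7.3%.
Term loan: weight = 737/3006.1 = 0.2452; after-tax cost = 4.46% × (1 − 28%) = 3.2112%.
WACC = 0.6181 × 11.8300% + 0.1368 × 7.3000% + 0.2452 × 3.2112% = 9.0974%.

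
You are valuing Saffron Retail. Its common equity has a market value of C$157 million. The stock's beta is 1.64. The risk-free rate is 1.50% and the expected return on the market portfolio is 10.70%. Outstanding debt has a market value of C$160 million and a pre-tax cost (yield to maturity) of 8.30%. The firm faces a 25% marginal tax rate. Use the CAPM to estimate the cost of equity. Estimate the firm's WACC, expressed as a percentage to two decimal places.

Market risk premium = 10.7% − 1.5% = 9.2%.
Cost of equity via CAPM: Re = 1.5% + 1.64 × 9.2% = 16.5880%.
Total capital V = 157 + 160 = 317.
Equity: weight = 157/317 = 0.4953; cost = 16.588%.
Debt: weight = 160/317 = 0.5047; after-tax cost = 8.3% × (1 − 25%) = 6.2250%.
WACC = 0.4953 × 16.5880% + 0.5047 × 6.2250% = 11.3575%.

11.36%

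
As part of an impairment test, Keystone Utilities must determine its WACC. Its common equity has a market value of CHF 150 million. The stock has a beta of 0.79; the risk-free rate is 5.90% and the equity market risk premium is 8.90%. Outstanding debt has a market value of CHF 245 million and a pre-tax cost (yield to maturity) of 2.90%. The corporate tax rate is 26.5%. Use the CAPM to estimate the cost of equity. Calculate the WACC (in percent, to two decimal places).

Cost of equity via CAPM: Re = 5.9% + 0.79 × 8.9% = 12.9310%.
Total capital V = 150 + 245 = 395.
Equity: weight = 150/395 = 0.3797; cost = 12.931%.
Debt: weight = 245/395 = 0.6203; after-tax cost = 2.9% × (1 − 26.5%) = 2.1315%.
WACC = 0.3797 × 12.9310% + 0.6203 × 2.1315% = 6.2326%.

6.23%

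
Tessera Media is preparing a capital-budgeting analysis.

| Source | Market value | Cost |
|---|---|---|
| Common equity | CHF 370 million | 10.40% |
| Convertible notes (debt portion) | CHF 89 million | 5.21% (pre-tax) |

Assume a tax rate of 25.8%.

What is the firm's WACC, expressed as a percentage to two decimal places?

9.13%

Total capital V = 370 + 89 = 459.
Equity: weight = 370/459 = 0.8061; cost = 10.4%.
Convertible notes (debt portion): weight = 89/459 = 0.1939; after-tax cost = 5.21% × (1 − 25.8%) = 3.8658%.
WACC = 0.8061 × 10.4000% + 0.1939 × 3.8658% = 9.1330%.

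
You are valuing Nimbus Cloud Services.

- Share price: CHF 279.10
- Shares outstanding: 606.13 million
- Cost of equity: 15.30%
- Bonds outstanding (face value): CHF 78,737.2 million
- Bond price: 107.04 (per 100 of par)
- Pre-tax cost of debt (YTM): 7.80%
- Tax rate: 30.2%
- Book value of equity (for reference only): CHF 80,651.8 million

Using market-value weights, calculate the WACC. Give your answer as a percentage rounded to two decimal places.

Market value of equity E = 279.1 × 606.13m = 169170.883m. Market value of debt D = 78737.2m × 107.04/100 = 84280.29888m.
Total capital V = 169170.883 + 84280.29888 = 253451.18188.
Equity: weight = 169170.883/253451.18188 = 0.6675; cost = 15.3%.
Bonds outstanding: weight = 84280.29888/253451.18188 = 0.3325; after-tax cost = 7.8% × (1 − 30.2%) = 5.4444%.
WACC = 0.6675 × 15.3000% + 0.3325 × 5.4444% = 12.0227%.

12.02%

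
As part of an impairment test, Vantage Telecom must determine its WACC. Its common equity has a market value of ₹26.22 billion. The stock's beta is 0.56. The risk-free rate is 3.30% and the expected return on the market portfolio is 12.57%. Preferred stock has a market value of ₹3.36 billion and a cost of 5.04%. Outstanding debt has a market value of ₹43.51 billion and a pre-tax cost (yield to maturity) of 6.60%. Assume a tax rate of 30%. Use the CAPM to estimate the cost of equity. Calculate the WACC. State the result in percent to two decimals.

Market risk premium = 12.57% − 3.3% = 9.27%.
Cost of equity via CAPM: Re = 3.3% + 0.56 × 9.27% = 8.4912%.
Total capital V = 26.22 + 3.36 + 43.51 = 73.09.
Equity: weight = 26.22/73.09 = 0.3587; cost = 8.4912%.
Preferred: weight = 3.36/73.09 = 0.0460; cost = 5.04%.
Debt: weight = 43.51/73.09 = 0.5953; after-tax cost = 6.6% × (1 − 30%) = 4.6200%.
WACC = 0.3587 × 8.4912% + 0.0460 × 5.0400% + 0.5953 × 4.6200% = 6.0280%.

6.03%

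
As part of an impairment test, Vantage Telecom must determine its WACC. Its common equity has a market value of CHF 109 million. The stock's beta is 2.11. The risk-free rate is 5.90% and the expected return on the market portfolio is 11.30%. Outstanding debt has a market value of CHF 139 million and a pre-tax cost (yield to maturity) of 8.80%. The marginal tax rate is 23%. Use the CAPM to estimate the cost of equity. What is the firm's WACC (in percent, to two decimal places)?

Market risk premium = 11.3% − 5.9% = 5.4%.
Cost of equity via CAPM: Re = 5.9% + 2.11 × 5.4% = 17.2940%.
Total capital V = 109 + 139 = 248.
Equity: weight = 109/248 = 0.4395; cost = 17.294%.
Debt: weight = 139/248 = 0.5605; after-tax cost = 8.8% × (1 − 23%) = 6.7760%.
WACC = 0.4395 × 17.2940% + 0.5605 × 6.7760% = 11.3988%.

11.40%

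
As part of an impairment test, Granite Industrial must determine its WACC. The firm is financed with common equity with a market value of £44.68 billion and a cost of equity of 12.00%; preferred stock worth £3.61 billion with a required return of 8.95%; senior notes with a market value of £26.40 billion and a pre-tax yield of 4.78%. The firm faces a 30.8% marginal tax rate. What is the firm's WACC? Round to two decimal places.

Total capital V = 44.68 + 3.61 + 26.4 = 74.69.
Equity: weight = 44.68/74.69 = 0.5982; cost = 12%.
Preferred: weight = 3.61/74.69 = 0.0483; cost = 8.95%.
Senior notes: weight = 26.4/74.69 = 0.3535; after-tax cost = 4.78% × (1 − 30.8%) = 3.3078%.
WACC = 0.5982 × 12.0000% + 0.0483 × 8.9500% + 0.3535 × 3.3078% = 8.7802%.

8.78%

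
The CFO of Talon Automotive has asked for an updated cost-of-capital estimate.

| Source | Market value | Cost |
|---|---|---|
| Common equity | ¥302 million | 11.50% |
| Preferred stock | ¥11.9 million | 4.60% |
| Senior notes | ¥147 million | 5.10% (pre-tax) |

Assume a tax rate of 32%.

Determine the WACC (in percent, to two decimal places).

8.76%

Total capital V = 302 + 11.9 + 147 = 460.9.
Equity: weight = 302/460.9 = 0.6552; cost = 11.5%.
Preferred: weight = 11.9/460.9 = 0.0258; cost = 4.6%.
Senior notes: weight = 147/460.9 = 0.3189; after-tax cost = 5.1% × (1 − 32%) = 3.4680%.
WACC = 0.6552 × 11.5000% + 0.0258 × 4.6000% + 0.3189 × 3.4680% = 8.7601%.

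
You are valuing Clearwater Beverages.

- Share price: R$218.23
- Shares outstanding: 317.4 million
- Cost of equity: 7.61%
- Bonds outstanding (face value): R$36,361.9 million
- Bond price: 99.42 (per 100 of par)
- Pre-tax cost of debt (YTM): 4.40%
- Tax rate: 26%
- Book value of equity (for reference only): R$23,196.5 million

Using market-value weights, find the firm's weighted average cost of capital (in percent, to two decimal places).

6.12%

Market value of equity E = 218.23 × 317.4m = 69266.202m. Market value of debt D = 36361.9m × 99.42/100 = 36151.00098m.
Total capital V = 69266.202 + 36151.00098 = 105417.20298.
Equity: weight = 69266.202/105417.20298 = 0.6571; cost = 7.61%.
Bonds outstanding: weight = 36151.00098/105417.20298 = 0.3429; after-tax cost = 4.4% × (1 − 26%) = 3.2560%.
WACC = 0.6571 × 7.6100% + 0.3429 × 3.2560% = 6.1169%.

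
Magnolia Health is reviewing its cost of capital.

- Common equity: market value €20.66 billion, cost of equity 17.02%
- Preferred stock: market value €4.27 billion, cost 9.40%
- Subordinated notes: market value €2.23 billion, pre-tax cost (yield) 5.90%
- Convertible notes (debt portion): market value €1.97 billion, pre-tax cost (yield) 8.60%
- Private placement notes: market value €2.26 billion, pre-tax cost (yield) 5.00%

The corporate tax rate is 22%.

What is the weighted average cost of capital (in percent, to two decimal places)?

13.51%

Total capital V = 20.66 + 4.27 + 2.23 + 1.97 + 2.26 = 31.39.
Equity: weight = 20.66/31.39 = 0.6582; cost = 17.02%.
Preferred: weight = 4.27/31.39 = 0.1360; cost = 9.4%.
Subordinated notes: weight = 2.23/31.39 = 0.0710; after-tax cost = 5.9% × (1 − 22%) = 4.6020%.
Convertible notes (debt portion): weight = 1.97/31.39 = 0.0628; after-tax cost = 8.6% × (1 − 22%) = 6.7080%.
Private placement notes: weight = 2.26/31.39 = 0.0720; after-tax cost = 5% × (1 − 22%) = 3.9000%.
WACC = 0.6582 × 17.0200% + 0.1360 × 9.4000% + 0.0710 × 4.6020% + 0.0628 × 6.7080% + 0.0720 × 3.9000% = 13.5095%.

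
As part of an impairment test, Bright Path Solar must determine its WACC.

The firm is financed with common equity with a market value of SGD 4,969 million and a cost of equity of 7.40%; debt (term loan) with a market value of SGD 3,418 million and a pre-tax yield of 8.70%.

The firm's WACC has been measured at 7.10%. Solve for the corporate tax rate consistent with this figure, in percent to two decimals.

23.40%

Total capital V = 4969 + 3418 = 8387.
Equity weight = 4969/8387 = 0.5925.
Term loan weight = 3418/8387 = 0.4075.
Equity contribution = 0.5925 × 7.4% = 4.3842%.
Debt contribution must be 7.1% − 4.3842% = 2.7158%.
0.4075 × 8.7% × (1 − T) = 2.7158%  ⇒  (1 − T) = 0.7660.
T = 23.4038%.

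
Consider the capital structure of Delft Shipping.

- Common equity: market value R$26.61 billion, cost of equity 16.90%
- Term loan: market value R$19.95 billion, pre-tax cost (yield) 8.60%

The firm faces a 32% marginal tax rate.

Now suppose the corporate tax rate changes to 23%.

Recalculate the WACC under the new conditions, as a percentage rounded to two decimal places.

12.50%

After the change:
Total capital V = 26.61 + 19.95 = 46.56.
Equity: weight = 26.61/46.56 = 0.5715; cost = 16.9%.
Term loan: weight = 19.95/46.56 = 0.4285; after-tax cost = 8.6% × (1 − 23%) = 6.6220%.
WACC = 0.5715 × 16.9000% + 0.4285 × 6.6220% = 12.4961%.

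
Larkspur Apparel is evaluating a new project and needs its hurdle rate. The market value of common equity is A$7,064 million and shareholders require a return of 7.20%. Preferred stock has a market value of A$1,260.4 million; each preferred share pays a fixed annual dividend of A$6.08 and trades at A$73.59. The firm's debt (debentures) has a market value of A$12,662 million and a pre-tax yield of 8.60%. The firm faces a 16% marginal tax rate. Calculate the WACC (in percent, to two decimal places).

7.28%

Cost of preferred: Rp = 6.08 / 73.59 = 8.2620%.
Total capital V = 7064 + 1260.4 + 12662 = 20986.4.
Equity: weight = 7064/20986.4 = 0.3366; cost = 7.2%.
Preferred: weight = 1260.4/20986.4 = 0.0601; cost = 8.262%.
Debentures: weight = 12662/20986.4 = 0.6033; after-tax cost = 8.6% × (1 − 16%) = 7.2240%.
WACC = 0.3366 × 7.2000% + 0.0601 × 8.2620% + 0.6033 × 7.2240% = 7.2783%.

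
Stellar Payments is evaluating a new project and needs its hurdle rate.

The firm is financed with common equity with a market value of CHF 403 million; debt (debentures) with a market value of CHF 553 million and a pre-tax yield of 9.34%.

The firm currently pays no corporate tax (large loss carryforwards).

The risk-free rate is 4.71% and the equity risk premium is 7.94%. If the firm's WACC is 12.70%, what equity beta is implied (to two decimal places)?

Total capital V = 403 + 553 = 956.
Equity weight = 403/956 = 0.4215.
Debentures weight = 553/956 = 0.5785.
Debt contribution = 0.5785 × 9.34% × (1 − 0%) = 5.4027%.
Required equity contribution = 12.7% − 5.4027% = 7.2973%  ⇒  Re = 17.3106%.
CAPM: 17.3106% = 4.71% + β × 7.94%  ⇒  β = 1.5870.

1.59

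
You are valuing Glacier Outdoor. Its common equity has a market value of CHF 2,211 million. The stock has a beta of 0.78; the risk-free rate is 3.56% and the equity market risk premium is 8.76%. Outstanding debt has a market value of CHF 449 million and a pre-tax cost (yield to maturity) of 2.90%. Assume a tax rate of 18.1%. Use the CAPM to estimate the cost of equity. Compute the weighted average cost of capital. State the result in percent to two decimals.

9.04%

Cost of equity via CAPM: Re = 3.56% + 0.78 × 8.76% = 10.3928%.
Total capital V = 2211 + 449 = 2660.
Equity: weight = 2211/2660 = 0.8312; cost = 10.3928%.
Debt: weight = 449/2660 = 0.1688; after-tax cost = 2.9% × (1 − 18.1%) = 2.3751%.
WACC = 0.8312 × 10.3928% + 0.1688 × 2.3751% = 9.0394%.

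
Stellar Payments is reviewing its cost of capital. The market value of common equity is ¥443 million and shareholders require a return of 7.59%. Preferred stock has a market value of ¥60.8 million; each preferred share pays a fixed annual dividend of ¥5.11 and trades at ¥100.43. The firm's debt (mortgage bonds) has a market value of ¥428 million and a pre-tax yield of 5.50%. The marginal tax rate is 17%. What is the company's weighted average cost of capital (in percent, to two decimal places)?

6.04%

Cost of preferred: Rp = 5.11 / 100.43 = 5.0881%.
Total capital V = 443 + 60.8 + 428 = 931.8.
Equity: weight = 443/931.8 = 0.4754; cost = 7.59%.
Preferred: weight = 60.8/931.8 = 0.0653; cost = 5.0881%.
Mortgage bonds: weight = 428/931.8 = 0.4593; after-tax cost = 5.5% × (1 − 17%) = 4.5650%.
WACC = 0.4754 × 7.5900% + 0.0653 × 5.0881% + 0.4593 × 4.5650% = 6.0373%.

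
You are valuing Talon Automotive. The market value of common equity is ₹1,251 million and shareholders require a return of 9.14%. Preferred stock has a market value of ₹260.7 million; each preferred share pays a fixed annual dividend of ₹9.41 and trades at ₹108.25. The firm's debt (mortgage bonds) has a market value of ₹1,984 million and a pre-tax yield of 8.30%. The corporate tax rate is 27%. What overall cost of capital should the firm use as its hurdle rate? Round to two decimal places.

Cost of preferred: Rp = 9.41 / 108.25 = 8.6928%.
Total capital V = 1251 + 260.7 + 1984 = 3495.7.
Equity: weight = 1251/3495.7 = 0.3579; cost = 9.14%.
Preferred: weight = 260.7/3495.7 = 0.0746; cost = 8.6928%.
Mortgage bonds: weight = 1984/3495.7 = 0.5676; after-tax cost = 8.3% × (1 − 27%) = 6.0590%.
WACC = 0.3579 × 9.1400% + 0.0746 × 8.6928% + 0.5676 × 6.0590% = 7.3580%.

7.36%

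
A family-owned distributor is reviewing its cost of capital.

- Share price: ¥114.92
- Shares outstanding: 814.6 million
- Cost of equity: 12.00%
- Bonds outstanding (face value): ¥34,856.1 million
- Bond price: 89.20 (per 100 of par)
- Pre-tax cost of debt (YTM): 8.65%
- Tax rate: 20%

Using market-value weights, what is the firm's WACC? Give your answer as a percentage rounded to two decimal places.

Market value of equity E = 114.92 × 814.6m = 93613.832m. Market value of debt D = 34856.1m × 89.2/100 = 31091.6412m.
Total capital V = 93613.832 + 31091.6412 = 124705.4732.
Equity: weight = 93613.832/124705.4732 = 0.7507; cost = 12%.
Bonds outstanding: weight = 31091.6412/124705.4732 = 0.2493; after-tax cost = 8.65% × (1 − 20%) = 6.9200%.
WACC = 0.7507 × 12.0000% + 0.2493 × 6.9200% = 10.7335%.

10.73%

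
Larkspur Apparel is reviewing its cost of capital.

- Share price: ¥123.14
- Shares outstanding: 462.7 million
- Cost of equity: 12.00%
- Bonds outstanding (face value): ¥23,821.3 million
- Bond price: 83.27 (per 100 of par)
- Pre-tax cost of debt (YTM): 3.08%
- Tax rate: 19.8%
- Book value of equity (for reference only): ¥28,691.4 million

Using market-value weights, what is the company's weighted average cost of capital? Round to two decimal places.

9.54%

Market value of equity E = 123.14 × 462.7m = 56976.878m. Market value of debt D = 23821.3m × 83.27/100 = 19835.99651m.
Total capital V = 56976.878 + 19835.99651 = 76812.87451.
Equity: weight = 56976.878/76812.87451 = 0.7418; cost = 12%.
Bonds outstanding: weight = 19835.99651/76812.87451 = 0.2582; after-tax cost = 3.08% × (1 − 19.8%) = 2.4702%.
WACC = 0.7418 × 12.0000% + 0.2582 × 2.4702% = 9.5390%.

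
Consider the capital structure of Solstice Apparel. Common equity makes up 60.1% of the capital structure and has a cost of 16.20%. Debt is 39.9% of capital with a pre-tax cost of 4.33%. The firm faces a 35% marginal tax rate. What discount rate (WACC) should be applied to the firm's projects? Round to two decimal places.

10.86%

After-tax cost of debt = 4.33% × (1 − 35%) = 2.8145%.
WACC = 0.601 × 16.2000% + 0.399 × 2.8145% = 10.8592%.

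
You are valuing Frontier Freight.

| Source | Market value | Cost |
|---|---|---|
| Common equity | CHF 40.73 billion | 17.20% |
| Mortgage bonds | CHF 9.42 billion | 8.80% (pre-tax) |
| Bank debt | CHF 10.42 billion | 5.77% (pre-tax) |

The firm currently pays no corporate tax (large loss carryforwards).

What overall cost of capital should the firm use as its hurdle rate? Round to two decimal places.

13.93%

Total capital V = 40.73 + 9.42 + 10.42 = 60.57.
Equity: weight = 40.73/60.57 = 0.6724; cost = 17.2%.
Mortgage bonds: weight = 9.42/60.57 = 0.1555; after-tax cost = 8.8% × (1 − 0%) = 8.8000%.
Bank debt: weight = 10.42/60.57 = 0.1720; after-tax cost = 5.77% × (1 − 0%) = 5.7700%.
WACC = 0.6724 × 17.2000% + 0.1555 × 8.8000% + 0.1720 × 5.7700% = 13.9273%.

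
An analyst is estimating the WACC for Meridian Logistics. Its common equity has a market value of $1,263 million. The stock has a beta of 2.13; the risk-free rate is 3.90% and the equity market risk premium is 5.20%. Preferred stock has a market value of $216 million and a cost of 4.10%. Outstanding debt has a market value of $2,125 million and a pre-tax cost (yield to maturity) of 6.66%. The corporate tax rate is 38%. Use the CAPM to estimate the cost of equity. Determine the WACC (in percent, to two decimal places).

7.93%

Cost of equity via CAPM: Re = 3.9% + 2.13 × 5.2% = 14.9760%.
Total capital V = 1263 + 216 + 2125 = 3604.
Equity: weight = 1263/3604 = 0.3504; cost = 14.976%.
Preferred: weight = 216/3604 = 0.0599; cost = 4.1%.
Debt: weight = 2125/3604 = 0.5896; after-tax cost = 6.66% × (1 − 38%) = 4.1292%.
WACC = 0.3504 × 14.9760% + 0.0599 × 4.1000% + 0.5896 × 4.1292% = 7.9286%.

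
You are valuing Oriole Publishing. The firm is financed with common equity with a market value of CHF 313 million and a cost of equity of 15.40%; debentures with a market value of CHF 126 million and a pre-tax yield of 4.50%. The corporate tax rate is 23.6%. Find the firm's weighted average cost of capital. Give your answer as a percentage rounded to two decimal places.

11.97%

Total capital V = 313 + 126 = 439.
Equity: weight = 313/439 = 0.7130; cost = 15.4%.
Debentures: weight = 126/439 = 0.2870; after-tax cost = 4.5% × (1 − 23.6%) = 3.4380%.
WACC = 0.7130 × 15.4000% + 0.2870 × 3.4380% = 11.9667%.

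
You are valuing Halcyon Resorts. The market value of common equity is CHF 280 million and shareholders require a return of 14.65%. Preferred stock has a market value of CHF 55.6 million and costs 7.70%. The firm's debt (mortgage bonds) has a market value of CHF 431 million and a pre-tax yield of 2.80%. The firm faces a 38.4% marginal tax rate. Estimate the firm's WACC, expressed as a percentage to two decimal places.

Total capital V = 280 + 55.6 + 431 = 766.6.
Equity: weight = 280/766.6 = 0.3652; cost = 14.65%.
Preferred: weight = 55.6/766.6 = 0.0725; cost = 7.7%.
Mortgage bonds: weight = 431/766.6 = 0.5622; after-tax cost = 2.8% × (1 − 38.4%) = 1.7248%.
WACC = 0.3652 × 14.6500% + 0.0725 × 7.7000% + 0.5622 × 1.7248% = 6.8791%.

6.88%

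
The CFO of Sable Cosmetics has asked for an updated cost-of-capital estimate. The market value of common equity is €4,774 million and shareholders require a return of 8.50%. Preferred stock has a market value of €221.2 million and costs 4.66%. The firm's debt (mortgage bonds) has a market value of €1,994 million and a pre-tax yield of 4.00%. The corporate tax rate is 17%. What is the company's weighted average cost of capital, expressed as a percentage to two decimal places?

Total capital V = 4774 + 221.2 + 1994 = 6989.2.
Equity: weight = 4774/6989.2 = 0.6831; cost = 8.5%.
Preferred: weight = 221.2/6989.2 = 0.0316; cost = 4.66%.
Mortgage bonds: weight = 1994/6989.2 = 0.2853; after-tax cost = 4% × (1 − 17%) = 3.3200%.
WACC = 0.6831 × 8.5000% + 0.0316 × 4.6600% + 0.2853 × 3.3200% = 6.9006%.

6.90%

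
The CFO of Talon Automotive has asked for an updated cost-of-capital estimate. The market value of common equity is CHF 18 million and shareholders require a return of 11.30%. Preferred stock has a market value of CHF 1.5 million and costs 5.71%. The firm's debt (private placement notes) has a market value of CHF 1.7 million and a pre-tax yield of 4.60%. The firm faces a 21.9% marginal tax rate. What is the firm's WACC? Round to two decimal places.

Total capital V = 18 + 1.5 + 1.7 = 21.2.
Equity: weight = 18/21.2 = 0.8491; cost = 11.3%.
Preferred: weight = 1.5/21.2 = 0.0708; cost = 5.71%.
Private placement notes: weight = 1.7/21.2 = 0.0802; after-tax cost = 4.6% × (1 − 21.9%) = 3.5926%.
WACC = 0.8491 × 11.3000% + 0.0708 × 5.7100% + 0.0802 × 3.5926% = 10.2864%.

10.29%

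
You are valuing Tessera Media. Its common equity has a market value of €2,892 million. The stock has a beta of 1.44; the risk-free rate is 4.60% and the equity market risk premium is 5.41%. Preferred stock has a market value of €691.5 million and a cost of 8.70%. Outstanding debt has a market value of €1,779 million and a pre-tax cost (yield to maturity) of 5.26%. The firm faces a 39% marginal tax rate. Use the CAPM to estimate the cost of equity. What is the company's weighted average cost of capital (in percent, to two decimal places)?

8.87%

Cost of equity via CAPM: Re = 4.6% + 1.44 × 5.41% = 12.3904%.
Total capital V = 2892 + 691.5 + 1779 = 5362.5.
Equity: weight = 2892/5362.5 = 0.5393; cost = 12.3904%.
Preferred: weight = 691.5/5362.5 = 0.1290; cost = 8.7%.
Debt: weight = 1779/5362.5 = 0.3317; after-tax cost = 5.26% × (1 − 39%) = 3.2086%.
WACC = 0.5393 × 12.3904% + 0.1290 × 8.7000% + 0.3317 × 3.2086% = 8.8685%.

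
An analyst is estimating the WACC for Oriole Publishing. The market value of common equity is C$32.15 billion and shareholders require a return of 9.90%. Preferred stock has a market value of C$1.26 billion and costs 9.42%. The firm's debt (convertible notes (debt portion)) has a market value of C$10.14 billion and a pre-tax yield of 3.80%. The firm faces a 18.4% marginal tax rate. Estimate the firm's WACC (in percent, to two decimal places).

Total capital V = 32.15 + 1.26 + 10.14 = 43.55.
Equity: weight = 32.15/43.55 = 0.7382; cost = 9.9%.
Preferred: weight = 1.26/43.55 = 0.0289; cost = 9.42%.
Convertible notes (debt portion): weight = 10.14/43.55 = 0.2328; after-tax cost = 3.8% × (1 − 18.4%) = 3.1008%.
WACC = 0.7382 × 9.9000% + 0.0289 × 9.4200% + 0.2328 × 3.1008% = 8.3030%.

8.30%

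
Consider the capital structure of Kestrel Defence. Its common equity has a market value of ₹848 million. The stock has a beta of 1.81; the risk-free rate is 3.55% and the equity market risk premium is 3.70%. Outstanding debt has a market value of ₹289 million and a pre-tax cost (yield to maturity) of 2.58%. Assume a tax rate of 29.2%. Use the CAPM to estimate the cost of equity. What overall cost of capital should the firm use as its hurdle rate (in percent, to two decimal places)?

8.11%

Cost of equity via CAPM: Re = 3.55% + 1.81 × 3.7% = 10.2470%.
Total capital V = 848 + 289 = 1137.
Equity: weight = 848/1137 = 0.7458; cost = 10.247%.
Debt: weight = 289/1137 = 0.2542; after-tax cost = 2.58% × (1 − 29.2%) = 1.8266%.
WACC = 0.7458 × 10.2470% + 0.2542 × 1.8266% = 8.1067%.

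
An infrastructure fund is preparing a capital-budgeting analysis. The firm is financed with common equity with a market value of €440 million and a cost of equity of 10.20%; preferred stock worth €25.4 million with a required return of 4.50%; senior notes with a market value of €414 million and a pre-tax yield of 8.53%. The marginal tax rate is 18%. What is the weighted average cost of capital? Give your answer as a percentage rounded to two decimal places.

Total capital V = 440 + 25.4 + 414 = 879.4.
Equity: weight = 440/879.4 = 0.5003; cost = 10.2%.
Preferred: weight = 25.4/879.4 = 0.0289; cost = 4.5%.
Senior notes: weight = 414/879.4 = 0.4708; after-tax cost = 8.53% × (1 − 18%) = 6.9946%.
WACC = 0.5003 × 10.2000% + 0.0289 × 4.5000% + 0.4708 × 6.9946% = 8.5263%.

8.53%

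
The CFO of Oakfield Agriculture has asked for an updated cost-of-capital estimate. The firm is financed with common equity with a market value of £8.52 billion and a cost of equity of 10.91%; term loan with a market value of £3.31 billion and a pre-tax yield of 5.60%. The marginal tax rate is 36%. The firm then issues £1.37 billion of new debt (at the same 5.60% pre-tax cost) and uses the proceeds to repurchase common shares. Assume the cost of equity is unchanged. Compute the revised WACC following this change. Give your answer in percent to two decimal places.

8.01%

After the change:
Total capital V = 7.15 + 4.68 = 11.83.
Equity: weight = 7.15/11.83 = 0.6044; cost = 10.91%.
Term loan: weight = 4.68/11.83 = 0.3956; after-tax cost = 5.6% × (1 − 36%) = 3.5840%.
WACC = 0.6044 × 10.9100% + 0.3956 × 3.5840% = 8.0118%.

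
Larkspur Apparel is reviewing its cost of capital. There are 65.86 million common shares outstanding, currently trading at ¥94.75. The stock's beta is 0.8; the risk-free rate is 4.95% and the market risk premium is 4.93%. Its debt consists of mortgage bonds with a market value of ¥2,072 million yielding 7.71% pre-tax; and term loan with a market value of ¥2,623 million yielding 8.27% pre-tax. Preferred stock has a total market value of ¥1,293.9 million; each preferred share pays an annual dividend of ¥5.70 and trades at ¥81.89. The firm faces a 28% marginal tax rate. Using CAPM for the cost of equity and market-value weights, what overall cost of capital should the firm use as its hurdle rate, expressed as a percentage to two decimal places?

Cost of equity via CAPM: Re = 4.95% + 0.8 × 4.93% = 8.8940%.
Cost of preferred: Rp = 5.7 / 81.89 = 6.9606%.
Market value of equity E = 94.75 × 65.86m = 6240.235m.
Total capital V = 6240.235 + 1293.9 + 2072 + 2623 = 12229.135.
Equity: weight = 6240.235/12229.135 = 0.5103; cost = 8.894%.
Preferred: weight = 1293.9/12229.135 = 0.1058; cost = 6.9606%.
Mortgage bonds: weight = 2072/12229.135 = 0.1694; after-tax cost = 7.71% × (1 − 28%) = 5.5512%.
Term loan: weight = 2623/12229.135 = 0.2145; after-tax cost = 8.27% × (1 − 28%) = 5.9544%.
WACC = 0.5103 × 8.8940% + 0.1058 × 6.9606% + 0.1694 × 5.5512% + 0.2145 × 5.9544% = 7.4926%.

7.49%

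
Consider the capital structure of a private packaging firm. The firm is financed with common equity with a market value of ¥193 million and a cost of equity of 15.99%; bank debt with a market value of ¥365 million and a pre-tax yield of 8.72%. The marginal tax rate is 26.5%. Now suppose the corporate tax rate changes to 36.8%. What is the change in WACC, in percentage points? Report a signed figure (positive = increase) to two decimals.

-0.59 pp

Current WACC:
Total capital V = 193 + 365 = 558.
Equity: weight = 193/558 = 0.3459; cost = 15.99%.
Bank debt: weight = 365/558 = 0.6541; after-tax cost = 8.72% × (1 − 26.5%) = 6.4092%.
WACC = 0.3459 × 15.9900% + 0.6541 × 6.4092% = 9.7230%.
After the change:
Total capital V = 193 + 365 = 558.
Equity: weight = 193/558 = 0.3459; cost = 15.99%.
Bank debt: weight = 365/558 = 0.6541; after-tax cost = 8.72% × (1 − 36.8%) = 5.5110%.
WACC = 0.3459 × 15.9900% + 0.6541 × 5.5110% = 9.1355%.
Change in WACC = 9.1355% − 9.7230% = -0.5875 pp.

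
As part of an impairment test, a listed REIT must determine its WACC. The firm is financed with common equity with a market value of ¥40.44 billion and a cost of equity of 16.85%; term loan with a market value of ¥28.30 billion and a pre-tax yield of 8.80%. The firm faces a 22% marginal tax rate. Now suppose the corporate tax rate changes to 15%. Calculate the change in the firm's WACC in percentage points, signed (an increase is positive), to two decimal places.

+0.25 pp

Current WACC:
Total capital V = 40.44 + 28.3 = 68.74.
Equity: weight = 40.44/68.74 = 0.5883; cost = 16.85%.
Term loan: weight = 28.3/68.74 = 0.4117; after-tax cost = 8.8% × (1 − 22%) = 6.8640%.
WACC = 0.5883 × 16.8500% + 0.4117 × 6.8640% = 12.7388%.
After the change:
Total capital V = 40.44 + 28.3 = 68.74.
Equity: weight = 40.44/68.74 = 0.5883; cost = 16.85%.
Term loan: weight = 28.3/68.74 = 0.4117; after-tax cost = 8.8% × (1 − 15%) = 7.4800%.
WACC = 0.5883 × 16.8500% + 0.4117 × 7.4800% = 12.9924%.
Change in WACC = 12.9924% − 12.7388% = 0.2536 pp.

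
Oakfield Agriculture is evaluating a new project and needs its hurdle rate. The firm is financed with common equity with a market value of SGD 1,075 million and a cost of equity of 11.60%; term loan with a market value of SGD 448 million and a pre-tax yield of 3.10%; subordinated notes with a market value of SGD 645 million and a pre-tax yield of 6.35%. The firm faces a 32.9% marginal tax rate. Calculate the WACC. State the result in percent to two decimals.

Total capital V = 1075 + 448 + 645 = 2168.
Equity: weight = 1075/2168 = 0.4958; cost = 11.6%.
Term loan: weight = 448/2168 = 0.2066; after-tax cost = 3.1% × (1 − 32.9%) = 2.0801%.
Subordinated notes: weight = 645/2168 = 0.2975; after-tax cost = 6.35% × (1 − 32.9%) = 4.2608%.
WACC = 0.4958 × 11.6000% + 0.2066 × 2.0801% + 0.2975 × 4.2608% = 7.4493%.

7.45%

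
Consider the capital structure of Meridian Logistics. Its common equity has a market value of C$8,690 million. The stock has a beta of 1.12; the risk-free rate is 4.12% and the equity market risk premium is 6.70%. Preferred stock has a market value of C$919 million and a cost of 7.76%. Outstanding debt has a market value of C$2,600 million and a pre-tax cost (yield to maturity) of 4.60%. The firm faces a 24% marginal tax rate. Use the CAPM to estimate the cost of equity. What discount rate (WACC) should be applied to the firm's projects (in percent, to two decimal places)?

Cost of equity via CAPM: Re = 4.12% + 1.12 × 6.7% = 11.6240%.
Total capital V = 8690 + 919 + 2600 = 12209.
Equity: weight = 8690/12209 = 0.7118; cost = 11.624%.
Preferred: weight = 919/12209 = 0.0753; cost = 7.76%.
Debt: weight = 2600/12209 = 0.2130; after-tax cost = 4.6% × (1 − 24%) = 3.4960%.
WACC = 0.7118 × 11.6240% + 0.0753 × 7.7600% + 0.2130 × 3.4960% = 9.6022%.

9.60%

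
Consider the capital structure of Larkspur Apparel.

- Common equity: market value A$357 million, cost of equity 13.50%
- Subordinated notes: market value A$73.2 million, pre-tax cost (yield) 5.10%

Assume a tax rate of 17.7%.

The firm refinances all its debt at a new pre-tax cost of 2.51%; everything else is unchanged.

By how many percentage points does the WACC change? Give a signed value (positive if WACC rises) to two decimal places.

-0.36 pp

Current WACC:
Total capital V = 357 + 73.2 = 430.2.
Equity: weight = 357/430.2 = 0.8298; cost = 13.5%.
Subordinated notes: weight = 73.2/430.2 = 0.1702; after-tax cost = 5.1% × (1 − 17.7%) = 4.1973%.
WACC = 0.8298 × 13.5000% + 0.1702 × 4.1973% = 11.9171%.
After the change:
Total capital V = 357 + 73.2 = 430.2.
Equity: weight = 357/430.2 = 0.8298; cost = 13.5%.
Subordinated notes: weight = 73.2/430.2 = 0.1702; after-tax cost = 2.51% × (1 − 17.7%) = 2.0657%.
WACC = 0.8298 × 13.5000% + 0.1702 × 2.0657% = 11.5544%.
Change in WACC = 11.5544% − 11.9171% = -0.3627 pp.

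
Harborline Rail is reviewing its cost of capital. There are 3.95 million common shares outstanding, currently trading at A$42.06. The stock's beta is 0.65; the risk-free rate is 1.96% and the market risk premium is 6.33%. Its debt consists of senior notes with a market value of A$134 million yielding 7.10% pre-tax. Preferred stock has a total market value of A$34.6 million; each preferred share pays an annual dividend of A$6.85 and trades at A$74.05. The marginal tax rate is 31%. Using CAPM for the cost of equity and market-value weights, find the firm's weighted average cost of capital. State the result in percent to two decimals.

Cost of equity via CAPM: Re = 1.96% + 0.65 × 6.33% = 6.0745%.
Cost of preferred: Rp = 6.85 / 74.05 = 9.2505%.
Market value of equity E = 42.06 × 3.95m = 166.137m.
Total capital V = 166.137 + 34.6 + 134 = 334.737.
Equity: weight = 166.137/334.737 = 0.4963; cost = 6.0745%.
Preferred: weight = 34.6/334.737 = 0.1034; cost = 9.2505%.
Senior notes: weight = 134/334.737 = 0.4003; after-tax cost = 7.1% × (1 − 31%) = 4.8990%.
WACC = 0.4963 × 6.0745% + 0.1034 × 9.2505% + 0.4003 × 4.8990% = 5.9322%.

5.93%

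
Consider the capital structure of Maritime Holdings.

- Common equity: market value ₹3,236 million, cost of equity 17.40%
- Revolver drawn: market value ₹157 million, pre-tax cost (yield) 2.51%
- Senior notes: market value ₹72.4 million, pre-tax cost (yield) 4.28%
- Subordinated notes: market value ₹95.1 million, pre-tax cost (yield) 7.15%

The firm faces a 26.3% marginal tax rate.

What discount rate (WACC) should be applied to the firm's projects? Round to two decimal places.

Total capital V = 3236 + 157 + 72.4 + 95.1 = 3560.5.
Equity: weight = 3236/3560.5 = 0.9089; cost = 17.4%.
Revolver drawn: weight = 157/3560.5 = 0.0441; after-tax cost = 2.51% × (1 − 26.3%) = 1.8499%.
Senior notes: weight = 72.4/3560.5 = 0.0203; after-tax cost = 4.28% × (1 − 26.3%) = 3.1544%.
Subordinated notes: weight = 95.1/3560.5 = 0.0267; after-tax cost = 7.15% × (1 − 26.3%) = 5.2696%.
WACC = 0.9089 × 17.4000% + 0.0441 × 1.8499% + 0.0203 × 3.1544% + 0.0267 × 5.2696% = 16.1006%.

16.10%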